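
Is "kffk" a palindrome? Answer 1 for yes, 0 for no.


Input: kffk
Reversed: kffk
  Compare pos 0 ('k') with pos 3 ('k'): match
  Compare pos 1 ('f') with pos 2 ('f'): match
Result: palindrome

1


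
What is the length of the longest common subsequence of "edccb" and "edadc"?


LCS of "edccb" and "edadc"
DP table:
           e    d    a    d    c
      0    0    0    0    0    0
  e   0    1    1    1    1    1
  d   0    1    2    2    2    2
  c   0    1    2    2    2    3
  c   0    1    2    2    2    3
  b   0    1    2    2    2    3
LCS length = dp[5][5] = 3

3


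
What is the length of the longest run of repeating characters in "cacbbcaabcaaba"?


Input: "cacbbcaabcaaba"
Scanning for longest run:
  Position 1 ('a'): new char, reset run to 1
  Position 2 ('c'): new char, reset run to 1
  Position 3 ('b'): new char, reset run to 1
  Position 4 ('b'): continues run of 'b', length=2
  Position 5 ('c'): new char, reset run to 1
  Position 6 ('a'): new char, reset run to 1
  Position 7 ('a'): continues run of 'a', length=2
  Position 8 ('b'): new char, reset run to 1
  Position 9 ('c'): new char, reset run to 1
  Position 10 ('a'): new char, reset run to 1
  Position 11 ('a'): continues run of 'a', length=2
  Position 12 ('b'): new char, reset run to 1
  Position 13 ('a'): new char, reset run to 1
Longest run: 'b' with length 2

2


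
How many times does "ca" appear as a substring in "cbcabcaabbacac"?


Searching for "ca" in "cbcabcaabbacac"
Scanning each position:
  Position 0: "cb" => no
  Position 1: "bc" => no
  Position 2: "ca" => MATCH
  Position 3: "ab" => no
  Position 4: "bc" => no
  Position 5: "ca" => MATCH
  Position 6: "aa" => no
  Position 7: "ab" => no
  Position 8: "bb" => no
  Position 9: "ba" => no
  Position 10: "ac" => no
  Position 11: "ca" => MATCH
  Position 12: "ac" => no
Total occurrences: 3

3


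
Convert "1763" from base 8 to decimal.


Input: "1763" in base 8
Positional expansion:
  Digit '1' (value 1) x 8^3 = 512
  Digit '7' (value 7) x 8^2 = 448
  Digit '6' (value 6) x 8^1 = 48
  Digit '3' (value 3) x 8^0 = 3
Sum = 1011

1011


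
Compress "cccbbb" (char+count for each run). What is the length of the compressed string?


Input: cccbbb
Runs:
  'c' x 3 => "c3"
  'b' x 3 => "b3"
Compressed: "c3b3"
Compressed length: 4

4


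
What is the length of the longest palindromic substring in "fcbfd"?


Input: "fcbfd"
Checking substrings for palindromes:
  No multi-char palindromic substrings found
Longest palindromic substring: "f" with length 1

1


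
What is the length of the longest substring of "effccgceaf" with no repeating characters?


Input: "effccgceaf"
Sliding window (track last position of each char):
  Position 0 ('e'): window [0,0] length 1 -- new best
  Position 1 ('f'): window [0,1] length 2 -- new best
  Position 2 ('f'): repeat (last at 1), move window start to 2
  Position 2 ('f'): window [2,2] length 1
  Position 3 ('c'): window [2,3] length 2
  Position 4 ('c'): repeat (last at 3), move window start to 4
  Position 4 ('c'): window [4,4] length 1
  Position 5 ('g'): window [4,5] length 2
  Position 6 ('c'): repeat (last at 4), move window start to 5
  Position 6 ('c'): window [5,6] length 2
  Position 7 ('e'): window [5,7] length 3 -- new best
  Position 8 ('a'): window [5,8] length 4 -- new best
  Position 9 ('f'): window [5,9] length 5 -- new best
Longest substring with no repeats: "gceaf" with length 5

5


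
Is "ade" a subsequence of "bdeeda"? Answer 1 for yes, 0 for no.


Check if "ade" is a subsequence of "bdeeda"
Greedy scan:
  Position 0 ('b'): no match needed
  Position 1 ('d'): no match needed
  Position 2 ('e'): no match needed
  Position 3 ('e'): no match needed
  Position 4 ('d'): no match needed
  Position 5 ('a'): matches sub[0] = 'a'
Only matched 1/3 characters => not a subsequence

0


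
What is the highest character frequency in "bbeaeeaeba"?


Input: bbeaeeaeba
Character counts:
  'a': 3
  'b': 3
  'e': 4
Maximum frequency: 4

4


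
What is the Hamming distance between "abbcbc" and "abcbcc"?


Comparing "abbcbc" and "abcbcc" position by position:
  Position 0: 'a' vs 'a' => same
  Position 1: 'b' vs 'b' => same
  Position 2: 'b' vs 'c' => differ
  Position 3: 'c' vs 'b' => differ
  Position 4: 'b' vs 'c' => differ
  Position 5: 'c' vs 'c' => same
Total differences (Hamming distance): 3

3


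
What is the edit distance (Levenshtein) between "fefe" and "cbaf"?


Computing edit distance: "fefe" -> "cbaf"
DP table:
           c    b    a    f
      0    1    2    3    4
  f   1    1    2    3    3
  e   2    2    2    3    4
  f   3    3    3    3    3
  e   4    4    4    4    4
Edit distance = dp[4][4] = 4

4


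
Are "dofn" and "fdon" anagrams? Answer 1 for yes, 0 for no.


Strings: "dofn", "fdon"
Sorted first:  dfno
Sorted second: dfno
Sorted forms match => anagrams

1


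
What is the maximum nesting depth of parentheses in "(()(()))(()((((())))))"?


Input: "(()(()))(()((((())))))"
Tracking depth:
  Position 0 '(': depth becomes 1
  Position 1 '(': depth becomes 2
  Position 2 ')': depth becomes 1
  Position 3 '(': depth becomes 2
  Position 4 '(': depth becomes 3
  Position 5 ')': depth becomes 2
  Position 6 ')': depth becomes 1
  Position 7 ')': depth becomes 0
  Position 8 '(': depth becomes 1
  Position 9 '(': depth becomes 2
  Position 10 ')': depth becomes 1
  Position 11 '(': depth becomes 2
  Position 12 '(': depth becomes 3
  Position 13 '(': depth becomes 4
  Position 14 '(': depth becomes 5
  Position 15 '(': depth becomes 6
  Position 16 ')': depth becomes 5
  Position 17 ')': depth becomes 4
  Position 18 ')': depth becomes 3
  Position 19 ')': depth becomes 2
  Position 20 ')': depth becomes 1
  Position 21 ')': depth becomes 0
Maximum depth reached: 6

6


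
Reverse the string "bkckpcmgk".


Input: bkckpcmgk
Reading characters right to left:
  Position 8: 'k'
  Position 7: 'g'
  Position 6: 'm'
  Position 5: 'c'
  Position 4: 'p'
  Position 3: 'k'
  Position 2: 'c'
  Position 1: 'k'
  Position 0: 'b'
Reversed: kgmcpkckb

kgmcpkckb


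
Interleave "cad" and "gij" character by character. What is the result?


Interleaving "cad" and "gij":
  Position 0: 'c' from first, 'g' from second => "cg"
  Position 1: 'a' from first, 'i' from second => "ai"
  Position 2: 'd' from first, 'j' from second => "dj"
Result: cgaidj

cgaidj


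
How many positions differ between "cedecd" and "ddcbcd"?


Comparing "cedecd" and "ddcbcd" position by position:
  Position 0: 'c' vs 'd' => DIFFER
  Position 1: 'e' vs 'd' => DIFFER
  Position 2: 'd' vs 'c' => DIFFER
  Position 3: 'e' vs 'b' => DIFFER
  Position 4: 'c' vs 'c' => same
  Position 5: 'd' vs 'd' => same
Positions that differ: 4

4


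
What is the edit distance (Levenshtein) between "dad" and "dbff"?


Computing edit distance: "dad" -> "dbff"
DP table:
           d    b    f    f
      0    1    2    3    4
  d   1    0    1    2    3
  a   2    1    1    2    3
  d   3    2    2    2    3
Edit distance = dp[3][4] = 3

3


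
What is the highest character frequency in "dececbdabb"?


Input: dececbdabb
Character counts:
  'a': 1
  'b': 3
  'c': 2
  'd': 2
  'e': 2
Maximum frequency: 3

3


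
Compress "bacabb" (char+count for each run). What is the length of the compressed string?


Input: bacabb
Runs:
  'b' x 1 => "b1"
  'a' x 1 => "a1"
  'c' x 1 => "c1"
  'a' x 1 => "a1"
  'b' x 2 => "b2"
Compressed: "b1a1c1a1b2"
Compressed length: 10

10


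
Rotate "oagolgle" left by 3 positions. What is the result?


Input: "oagolgle", rotate left by 3
First 3 characters: "oag"
Remaining characters: "olgle"
Concatenate remaining + first: "olgle" + "oag" = "olgleoag"

olgleoag


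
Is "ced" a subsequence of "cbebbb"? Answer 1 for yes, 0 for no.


Check if "ced" is a subsequence of "cbebbb"
Greedy scan:
  Position 0 ('c'): matches sub[0] = 'c'
  Position 1 ('b'): no match needed
  Position 2 ('e'): matches sub[1] = 'e'
  Position 3 ('b'): no match needed
  Position 4 ('b'): no match needed
  Position 5 ('b'): no match needed
Only matched 2/3 characters => not a subsequence

0


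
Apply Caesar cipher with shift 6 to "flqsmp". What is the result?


Caesar cipher: shift "flqsmp" by 6
  'f' (pos 5) + 6 = pos 11 = 'l'
  'l' (pos 11) + 6 = pos 17 = 'r'
  'q' (pos 16) + 6 = pos 22 = 'w'
  's' (pos 18) + 6 = pos 24 = 'y'
  'm' (pos 12) + 6 = pos 18 = 's'
  'p' (pos 15) + 6 = pos 21 = 'v'
Result: lrwysv

lrwysv


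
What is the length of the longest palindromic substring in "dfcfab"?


Input: "dfcfab"
Checking substrings for palindromes:
  [1:4] "fcf" (len 3) => palindrome
Longest palindromic substring: "fcf" with length 3

3


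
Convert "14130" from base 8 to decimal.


Input: "14130" in base 8
Positional expansion:
  Digit '1' (value 1) x 8^4 = 4096
  Digit '4' (value 4) x 8^3 = 2048
  Digit '1' (value 1) x 8^2 = 64
  Digit '3' (value 3) x 8^1 = 24
  Digit '0' (value 0) x 8^0 = 0
Sum = 6232

6232


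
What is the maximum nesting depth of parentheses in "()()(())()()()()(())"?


Input: "()()(())()()()()(())"
Tracking depth:
  Position 0 '(': depth becomes 1
  Position 1 ')': depth becomes 0
  Position 2 '(': depth becomes 1
  Position 3 ')': depth becomes 0
  Position 4 '(': depth becomes 1
  Position 5 '(': depth becomes 2
  Position 6 ')': depth becomes 1
  Position 7 ')': depth becomes 0
  Position 8 '(': depth becomes 1
  Position 9 ')': depth becomes 0
  Position 10 '(': depth becomes 1
  Position 11 ')': depth becomes 0
  Position 12 '(': depth becomes 1
  Position 13 ')': depth becomes 0
  Position 14 '(': depth becomes 1
  Position 15 ')': depth becomes 0
  Position 16 '(': depth becomes 1
  Position 17 '(': depth becomes 2
  Position 18 ')': depth becomes 1
  Position 19 ')': depth becomes 0
Maximum depth reached: 2

2


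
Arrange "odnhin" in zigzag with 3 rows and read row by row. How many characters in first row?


Zigzag "odnhin" into 3 rows:
Placing characters:
  'o' => row 0
  'd' => row 1
  'n' => row 2
  'h' => row 1
  'i' => row 0
  'n' => row 1
Rows:
  Row 0: "oi"
  Row 1: "dhn"
  Row 2: "n"
First row length: 2

2


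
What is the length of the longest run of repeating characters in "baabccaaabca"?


Input: "baabccaaabca"
Scanning for longest run:
  Position 1 ('a'): new char, reset run to 1
  Position 2 ('a'): continues run of 'a', length=2
  Position 3 ('b'): new char, reset run to 1
  Position 4 ('c'): new char, reset run to 1
  Position 5 ('c'): continues run of 'c', length=2
  Position 6 ('a'): new char, reset run to 1
  Position 7 ('a'): continues run of 'a', length=2
  Position 8 ('a'): continues run of 'a', length=3
  Position 9 ('b'): new char, reset run to 1
  Position 10 ('c'): new char, reset run to 1
  Position 11 ('a'): new char, reset run to 1
Longest run: 'a' with length 3

3


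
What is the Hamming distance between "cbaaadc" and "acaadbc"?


Comparing "cbaaadc" and "acaadbc" position by position:
  Position 0: 'c' vs 'a' => differ
  Position 1: 'b' vs 'c' => differ
  Position 2: 'a' vs 'a' => same
  Position 3: 'a' vs 'a' => same
  Position 4: 'a' vs 'd' => differ
  Position 5: 'd' vs 'b' => differ
  Position 6: 'c' vs 'c' => same
Total differences (Hamming distance): 4

4


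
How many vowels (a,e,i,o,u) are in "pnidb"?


Input: pnidb
Checking each character:
  'p' at position 0: consonant
  'n' at position 1: consonant
  'i' at position 2: vowel (running total: 1)
  'd' at position 3: consonant
  'b' at position 4: consonant
Total vowels: 1

1


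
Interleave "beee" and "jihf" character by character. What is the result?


Interleaving "beee" and "jihf":
  Position 0: 'b' from first, 'j' from second => "bj"
  Position 1: 'e' from first, 'i' from second => "ei"
  Position 2: 'e' from first, 'h' from second => "eh"
  Position 3: 'e' from first, 'f' from second => "ef"
Result: bjeiehef

bjeiehef


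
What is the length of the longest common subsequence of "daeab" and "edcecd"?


LCS of "daeab" and "edcecd"
DP table:
           e    d    c    e    c    d
      0    0    0    0    0    0    0
  d   0    0    1    1    1    1    1
  a   0    0    1    1    1    1    1
  e   0    1    1    1    2    2    2
  a   0    1    1    1    2    2    2
  b   0    1    1    1    2    2    2
LCS length = dp[5][6] = 2

2


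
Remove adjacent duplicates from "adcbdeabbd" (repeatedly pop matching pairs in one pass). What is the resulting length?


Input: adcbdeabbd
Stack-based adjacent duplicate removal:
  Read 'a': push. Stack: a
  Read 'd': push. Stack: ad
  Read 'c': push. Stack: adc
  Read 'b': push. Stack: adcb
  Read 'd': push. Stack: adcbd
  Read 'e': push. Stack: adcbde
  Read 'a': push. Stack: adcbdea
  Read 'b': push. Stack: adcbdeab
  Read 'b': matches stack top 'b' => pop. Stack: adcbdea
  Read 'd': push. Stack: adcbdead
Final stack: "adcbdead" (length 8)

8


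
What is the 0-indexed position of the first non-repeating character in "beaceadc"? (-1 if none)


Input: beaceadc
Character frequencies:
  'a': 2
  'b': 1
  'c': 2
  'd': 1
  'e': 2
Scanning left to right for freq == 1:
  Position 0 ('b'): unique! => answer = 0

0


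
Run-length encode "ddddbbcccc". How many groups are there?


Input: ddddbbcccc
Scanning for consecutive runs:
  Group 1: 'd' x 4 (positions 0-3)
  Group 2: 'b' x 2 (positions 4-5)
  Group 3: 'c' x 4 (positions 6-9)
Total groups: 3

3


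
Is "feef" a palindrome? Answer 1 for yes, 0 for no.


Input: feef
Reversed: feef
  Compare pos 0 ('f') with pos 3 ('f'): match
  Compare pos 1 ('e') with pos 2 ('e'): match
Result: palindrome

1


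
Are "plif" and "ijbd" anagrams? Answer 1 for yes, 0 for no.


Strings: "plif", "ijbd"
Sorted first:  filp
Sorted second: bdij
Differ at position 0: 'f' vs 'b' => not anagrams

0


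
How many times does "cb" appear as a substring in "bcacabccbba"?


Searching for "cb" in "bcacabccbba"
Scanning each position:
  Position 0: "bc" => no
  Position 1: "ca" => no
  Position 2: "ac" => no
  Position 3: "ca" => no
  Position 4: "ab" => no
  Position 5: "bc" => no
  Position 6: "cc" => no
  Position 7: "cb" => MATCH
  Position 8: "bb" => no
  Position 9: "ba" => no
Total occurrences: 1

1


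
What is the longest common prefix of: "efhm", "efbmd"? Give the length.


Words: efhm, efbmd
  Position 0: all 'e' => match
  Position 1: all 'f' => match
  Position 2: ('h', 'b') => mismatch, stop
LCP = "ef" (length 2)

2


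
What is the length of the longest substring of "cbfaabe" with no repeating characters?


Input: "cbfaabe"
Sliding window (track last position of each char):
  Position 0 ('c'): window [0,0] length 1 -- new best
  Position 1 ('b'): window [0,1] length 2 -- new best
  Position 2 ('f'): window [0,2] length 3 -- new best
  Position 3 ('a'): window [0,3] length 4 -- new best
  Position 4 ('a'): repeat (last at 3), move window start to 4
  Position 4 ('a'): window [4,4] length 1
  Position 5 ('b'): window [4,5] length 2
  Position 6 ('e'): window [4,6] length 3
Longest substring with no repeats: "cbfa" with length 4

4


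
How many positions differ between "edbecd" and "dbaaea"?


Comparing "edbecd" and "dbaaea" position by position:
  Position 0: 'e' vs 'd' => DIFFER
  Position 1: 'd' vs 'b' => DIFFER
  Position 2: 'b' vs 'a' => DIFFER
  Position 3: 'e' vs 'a' => DIFFER
  Position 4: 'c' vs 'e' => DIFFER
  Position 5: 'd' vs 'a' => DIFFER
Positions that differ: 6

6


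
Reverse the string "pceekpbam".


Input: pceekpbam
Reading characters right to left:
  Position 8: 'm'
  Position 7: 'a'
  Position 6: 'b'
  Position 5: 'p'
  Position 4: 'k'
  Position 3: 'e'
  Position 2: 'e'
  Position 1: 'c'
  Position 0: 'p'
Reversed: mabpkeecp

mabpkeecp


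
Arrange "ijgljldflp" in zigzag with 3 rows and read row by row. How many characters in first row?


Zigzag "ijgljldflp" into 3 rows:
Placing characters:
  'i' => row 0
  'j' => row 1
  'g' => row 2
  'l' => row 1
  'j' => row 0
  'l' => row 1
  'd' => row 2
  'f' => row 1
  'l' => row 0
  'p' => row 1
Rows:
  Row 0: "ijl"
  Row 1: "jllfp"
  Row 2: "gd"
First row length: 3

3


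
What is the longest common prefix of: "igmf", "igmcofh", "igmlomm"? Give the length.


Words: igmf, igmcofh, igmlomm
  Position 0: all 'i' => match
  Position 1: all 'g' => match
  Position 2: all 'm' => match
  Position 3: ('f', 'c', 'l') => mismatch, stop
LCP = "igm" (length 3)

3


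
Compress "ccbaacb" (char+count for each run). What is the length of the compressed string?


Input: ccbaacb
Runs:
  'c' x 2 => "c2"
  'b' x 1 => "b1"
  'a' x 2 => "a2"
  'c' x 1 => "c1"
  'b' x 1 => "b1"
Compressed: "c2b1a2c1b1"
Compressed length: 10

10


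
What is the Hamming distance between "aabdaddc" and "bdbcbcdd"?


Comparing "aabdaddc" and "bdbcbcdd" position by position:
  Position 0: 'a' vs 'b' => differ
  Position 1: 'a' vs 'd' => differ
  Position 2: 'b' vs 'b' => same
  Position 3: 'd' vs 'c' => differ
  Position 4: 'a' vs 'b' => differ
  Position 5: 'd' vs 'c' => differ
  Position 6: 'd' vs 'd' => same
  Position 7: 'c' vs 'd' => differ
Total differences (Hamming distance): 6

6


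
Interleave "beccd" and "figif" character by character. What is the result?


Interleaving "beccd" and "figif":
  Position 0: 'b' from first, 'f' from second => "bf"
  Position 1: 'e' from first, 'i' from second => "ei"
  Position 2: 'c' from first, 'g' from second => "cg"
  Position 3: 'c' from first, 'i' from second => "ci"
  Position 4: 'd' from first, 'f' from second => "df"
Result: bfeicgcidf

bfeicgcidf


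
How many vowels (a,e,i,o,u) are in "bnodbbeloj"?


Input: bnodbbeloj
Checking each character:
  'b' at position 0: consonant
  'n' at position 1: consonant
  'o' at position 2: vowel (running total: 1)
  'd' at position 3: consonant
  'b' at position 4: consonant
  'b' at position 5: consonant
  'e' at position 6: vowel (running total: 2)
  'l' at position 7: consonant
  'o' at position 8: vowel (running total: 3)
  'j' at position 9: consonant
Total vowels: 3

3


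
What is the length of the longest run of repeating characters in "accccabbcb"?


Input: "accccabbcb"
Scanning for longest run:
  Position 1 ('c'): new char, reset run to 1
  Position 2 ('c'): continues run of 'c', length=2
  Position 3 ('c'): continues run of 'c', length=3
  Position 4 ('c'): continues run of 'c', length=4
  Position 5 ('a'): new char, reset run to 1
  Position 6 ('b'): new char, reset run to 1
  Position 7 ('b'): continues run of 'b', length=2
  Position 8 ('c'): new char, reset run to 1
  Position 9 ('b'): new char, reset run to 1
Longest run: 'c' with length 4

4


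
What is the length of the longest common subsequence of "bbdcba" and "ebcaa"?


LCS of "bbdcba" and "ebcaa"
DP table:
           e    b    c    a    a
      0    0    0    0    0    0
  b   0    0    1    1    1    1
  b   0    0    1    1    1    1
  d   0    0    1    1    1    1
  c   0    0    1    2    2    2
  b   0    0    1    2    2    2
  a   0    0    1    2    3    3
LCS length = dp[6][5] = 3

3


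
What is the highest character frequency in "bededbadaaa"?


Input: bededbadaaa
Character counts:
  'a': 4
  'b': 2
  'd': 3
  'e': 2
Maximum frequency: 4

4


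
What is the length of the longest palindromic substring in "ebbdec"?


Input: "ebbdec"
Checking substrings for palindromes:
  [1:3] "bb" (len 2) => palindrome
Longest palindromic substring: "bb" with length 2

2


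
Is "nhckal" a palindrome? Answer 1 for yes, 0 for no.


Input: nhckal
Reversed: lakchn
  Compare pos 0 ('n') with pos 5 ('l'): MISMATCH
  Compare pos 1 ('h') with pos 4 ('a'): MISMATCH
  Compare pos 2 ('c') with pos 3 ('k'): MISMATCH
Result: not a palindrome

0


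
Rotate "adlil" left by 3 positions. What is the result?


Input: "adlil", rotate left by 3
First 3 characters: "adl"
Remaining characters: "il"
Concatenate remaining + first: "il" + "adl" = "iladl"

iladl


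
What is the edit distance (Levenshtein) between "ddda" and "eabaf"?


Computing edit distance: "ddda" -> "eabaf"
DP table:
           e    a    b    a    f
      0    1    2    3    4    5
  d   1    1    2    3    4    5
  d   2    2    2    3    4    5
  d   3    3    3    3    4    5
  a   4    4    3    4    3    4
Edit distance = dp[4][5] = 4

4


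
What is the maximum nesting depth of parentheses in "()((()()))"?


Input: "()((()()))"
Tracking depth:
  Position 0 '(': depth becomes 1
  Position 1 ')': depth becomes 0
  Position 2 '(': depth becomes 1
  Position 3 '(': depth becomes 2
  Position 4 '(': depth becomes 3
  Position 5 ')': depth becomes 2
  Position 6 '(': depth becomes 3
  Position 7 ')': depth becomes 2
  Position 8 ')': depth becomes 1
  Position 9 ')': depth becomes 0
Maximum depth reached: 3

3


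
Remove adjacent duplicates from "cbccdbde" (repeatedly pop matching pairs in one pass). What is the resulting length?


Input: cbccdbde
Stack-based adjacent duplicate removal:
  Read 'c': push. Stack: c
  Read 'b': push. Stack: cb
  Read 'c': push. Stack: cbc
  Read 'c': matches stack top 'c' => pop. Stack: cb
  Read 'd': push. Stack: cbd
  Read 'b': push. Stack: cbdb
  Read 'd': push. Stack: cbdbd
  Read 'e': push. Stack: cbdbde
Final stack: "cbdbde" (length 6)

6


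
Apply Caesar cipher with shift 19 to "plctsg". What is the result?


Caesar cipher: shift "plctsg" by 19
  'p' (pos 15) + 19 = pos 8 = 'i'
  'l' (pos 11) + 19 = pos 4 = 'e'
  'c' (pos 2) + 19 = pos 21 = 'v'
  't' (pos 19) + 19 = pos 12 = 'm'
  's' (pos 18) + 19 = pos 11 = 'l'
  'g' (pos 6) + 19 = pos 25 = 'z'
Result: ievmlz

ievmlz


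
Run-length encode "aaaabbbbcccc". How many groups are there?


Input: aaaabbbbcccc
Scanning for consecutive runs:
  Group 1: 'a' x 4 (positions 0-3)
  Group 2: 'b' x 4 (positions 4-7)
  Group 3: 'c' x 4 (positions 8-11)
Total groups: 3

3


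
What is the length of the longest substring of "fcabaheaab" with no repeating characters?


Input: "fcabaheaab"
Sliding window (track last position of each char):
  Position 0 ('f'): window [0,0] length 1 -- new best
  Position 1 ('c'): window [0,1] length 2 -- new best
  Position 2 ('a'): window [0,2] length 3 -- new best
  Position 3 ('b'): window [0,3] length 4 -- new best
  Position 4 ('a'): repeat (last at 2), move window start to 3
  Position 4 ('a'): window [3,4] length 2
  Position 5 ('h'): window [3,5] length 3
  Position 6 ('e'): window [3,6] length 4
  Position 7 ('a'): repeat (last at 4), move window start to 5
  Position 7 ('a'): window [5,7] length 3
  Position 8 ('a'): repeat (last at 7), move window start to 8
  Position 8 ('a'): window [8,8] length 1
  Position 9 ('b'): window [8,9] length 2
Longest substring with no repeats: "fcab" with length 4

4


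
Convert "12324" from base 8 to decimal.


Input: "12324" in base 8
Positional expansion:
  Digit '1' (value 1) x 8^4 = 4096
  Digit '2' (value 2) x 8^3 = 1024
  Digit '3' (value 3) x 8^2 = 192
  Digit '2' (value 2) x 8^1 = 16
  Digit '4' (value 4) x 8^0 = 4
Sum = 5332

5332


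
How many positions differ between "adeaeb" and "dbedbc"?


Comparing "adeaeb" and "dbedbc" position by position:
  Position 0: 'a' vs 'd' => DIFFER
  Position 1: 'd' vs 'b' => DIFFER
  Position 2: 'e' vs 'e' => same
  Position 3: 'a' vs 'd' => DIFFER
  Position 4: 'e' vs 'b' => DIFFER
  Position 5: 'b' vs 'c' => DIFFER
Positions that differ: 5

5


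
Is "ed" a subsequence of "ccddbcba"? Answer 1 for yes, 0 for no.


Check if "ed" is a subsequence of "ccddbcba"
Greedy scan:
  Position 0 ('c'): no match needed
  Position 1 ('c'): no match needed
  Position 2 ('d'): no match needed
  Position 3 ('d'): no match needed
  Position 4 ('b'): no match needed
  Position 5 ('c'): no match needed
  Position 6 ('b'): no match needed
  Position 7 ('a'): no match needed
Only matched 0/2 characters => not a subsequence

0


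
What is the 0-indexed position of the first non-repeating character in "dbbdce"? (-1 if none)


Input: dbbdce
Character frequencies:
  'b': 2
  'c': 1
  'd': 2
  'e': 1
Scanning left to right for freq == 1:
  Position 0 ('d'): freq=2, skip
  Position 1 ('b'): freq=2, skip
  Position 2 ('b'): freq=2, skip
  Position 3 ('d'): freq=2, skip
  Position 4 ('c'): unique! => answer = 4

4


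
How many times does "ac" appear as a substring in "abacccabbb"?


Searching for "ac" in "abacccabbb"
Scanning each position:
  Position 0: "ab" => no
  Position 1: "ba" => no
  Position 2: "ac" => MATCH
  Position 3: "cc" => no
  Position 4: "cc" => no
  Position 5: "ca" => no
  Position 6: "ab" => no
  Position 7: "bb" => no
  Position 8: "bb" => no
Total occurrences: 1

1


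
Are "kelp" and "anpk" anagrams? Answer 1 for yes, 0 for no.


Strings: "kelp", "anpk"
Sorted first:  eklp
Sorted second: aknp
Differ at position 0: 'e' vs 'a' => not anagrams

0


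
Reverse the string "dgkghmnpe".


Input: dgkghmnpe
Reading characters right to left:
  Position 8: 'e'
  Position 7: 'p'
  Position 6: 'n'
  Position 5: 'm'
  Position 4: 'h'
  Position 3: 'g'
  Position 2: 'k'
  Position 1: 'g'
  Position 0: 'd'
Reversed: epnmhgkgd

epnmhgkgd


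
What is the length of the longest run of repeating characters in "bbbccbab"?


Input: "bbbccbab"
Scanning for longest run:
  Position 1 ('b'): continues run of 'b', length=2
  Position 2 ('b'): continues run of 'b', length=3
  Position 3 ('c'): new char, reset run to 1
  Position 4 ('c'): continues run of 'c', length=2
  Position 5 ('b'): new char, reset run to 1
  Position 6 ('a'): new char, reset run to 1
  Position 7 ('b'): new char, reset run to 1
Longest run: 'b' with length 3

3


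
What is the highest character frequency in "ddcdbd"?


Input: ddcdbd
Character counts:
  'b': 1
  'c': 1
  'd': 4
Maximum frequency: 4

4


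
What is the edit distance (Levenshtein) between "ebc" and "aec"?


Computing edit distance: "ebc" -> "aec"
DP table:
           a    e    c
      0    1    2    3
  e   1    1    1    2
  b   2    2    2    2
  c   3    3    3    2
Edit distance = dp[3][3] = 2

2


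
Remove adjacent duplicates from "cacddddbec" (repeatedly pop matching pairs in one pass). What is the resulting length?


Input: cacddddbec
Stack-based adjacent duplicate removal:
  Read 'c': push. Stack: c
  Read 'a': push. Stack: ca
  Read 'c': push. Stack: cac
  Read 'd': push. Stack: cacd
  Read 'd': matches stack top 'd' => pop. Stack: cac
  Read 'd': push. Stack: cacd
  Read 'd': matches stack top 'd' => pop. Stack: cac
  Read 'b': push. Stack: cacb
  Read 'e': push. Stack: cacbe
  Read 'c': push. Stack: cacbec
Final stack: "cacbec" (length 6)

6


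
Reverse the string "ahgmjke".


Input: ahgmjke
Reading characters right to left:
  Position 6: 'e'
  Position 5: 'k'
  Position 4: 'j'
  Position 3: 'm'
  Position 2: 'g'
  Position 1: 'h'
  Position 0: 'a'
Reversed: ekjmgha

ekjmgha


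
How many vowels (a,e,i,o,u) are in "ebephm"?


Input: ebephm
Checking each character:
  'e' at position 0: vowel (running total: 1)
  'b' at position 1: consonant
  'e' at position 2: vowel (running total: 2)
  'p' at position 3: consonant
  'h' at position 4: consonant
  'm' at position 5: consonant
Total vowels: 2

2


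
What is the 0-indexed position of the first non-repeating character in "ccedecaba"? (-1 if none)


Input: ccedecaba
Character frequencies:
  'a': 2
  'b': 1
  'c': 3
  'd': 1
  'e': 2
Scanning left to right for freq == 1:
  Position 0 ('c'): freq=3, skip
  Position 1 ('c'): freq=3, skip
  Position 2 ('e'): freq=2, skip
  Position 3 ('d'): unique! => answer = 3

3


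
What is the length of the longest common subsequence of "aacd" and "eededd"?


LCS of "aacd" and "eededd"
DP table:
           e    e    d    e    d    d
      0    0    0    0    0    0    0
  a   0    0    0    0    0    0    0
  a   0    0    0    0    0    0    0
  c   0    0    0    0    0    0    0
  d   0    0    0    1    1    1    1
LCS length = dp[4][6] = 1

1


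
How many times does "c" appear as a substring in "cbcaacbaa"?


Searching for "c" in "cbcaacbaa"
Scanning each position:
  Position 0: "c" => MATCH
  Position 1: "b" => no
  Position 2: "c" => MATCH
  Position 3: "a" => no
  Position 4: "a" => no
  Position 5: "c" => MATCH
  Position 6: "b" => no
  Position 7: "a" => no
  Position 8: "a" => no
Total occurrences: 3

3


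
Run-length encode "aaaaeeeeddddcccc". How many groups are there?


Input: aaaaeeeeddddcccc
Scanning for consecutive runs:
  Group 1: 'a' x 4 (positions 0-3)
  Group 2: 'e' x 4 (positions 4-7)
  Group 3: 'd' x 4 (positions 8-11)
  Group 4: 'c' x 4 (positions 12-15)
Total groups: 4

4


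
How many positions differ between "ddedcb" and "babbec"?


Comparing "ddedcb" and "babbec" position by position:
  Position 0: 'd' vs 'b' => DIFFER
  Position 1: 'd' vs 'a' => DIFFER
  Position 2: 'e' vs 'b' => DIFFER
  Position 3: 'd' vs 'b' => DIFFER
  Position 4: 'c' vs 'e' => DIFFER
  Position 5: 'b' vs 'c' => DIFFER
Positions that differ: 6

6


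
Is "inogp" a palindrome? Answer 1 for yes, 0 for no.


Input: inogp
Reversed: pgoni
  Compare pos 0 ('i') with pos 4 ('p'): MISMATCH
  Compare pos 1 ('n') with pos 3 ('g'): MISMATCH
Result: not a palindrome

0


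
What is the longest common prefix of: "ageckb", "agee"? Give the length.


Words: ageckb, agee
  Position 0: all 'a' => match
  Position 1: all 'g' => match
  Position 2: all 'e' => match
  Position 3: ('c', 'e') => mismatch, stop
LCP = "age" (length 3)

3


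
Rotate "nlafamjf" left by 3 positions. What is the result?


Input: "nlafamjf", rotate left by 3
First 3 characters: "nla"
Remaining characters: "famjf"
Concatenate remaining + first: "famjf" + "nla" = "famjfnla"

famjfnla


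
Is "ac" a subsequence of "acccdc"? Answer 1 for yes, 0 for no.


Check if "ac" is a subsequence of "acccdc"
Greedy scan:
  Position 0 ('a'): matches sub[0] = 'a'
  Position 1 ('c'): matches sub[1] = 'c'
  Position 2 ('c'): no match needed
  Position 3 ('c'): no match needed
  Position 4 ('d'): no match needed
  Position 5 ('c'): no match needed
All 2 characters matched => is a subsequence

1


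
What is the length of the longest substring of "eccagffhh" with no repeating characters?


Input: "eccagffhh"
Sliding window (track last position of each char):
  Position 0 ('e'): window [0,0] length 1 -- new best
  Position 1 ('c'): window [0,1] length 2 -- new best
  Position 2 ('c'): repeat (last at 1), move window start to 2
  Position 2 ('c'): window [2,2] length 1
  Position 3 ('a'): window [2,3] length 2
  Position 4 ('g'): window [2,4] length 3 -- new best
  Position 5 ('f'): window [2,5] length 4 -- new best
  Position 6 ('f'): repeat (last at 5), move window start to 6
  Position 6 ('f'): window [6,6] length 1
  Position 7 ('h'): window [6,7] length 2
  Position 8 ('h'): repeat (last at 7), move window start to 8
  Position 8 ('h'): window [8,8] length 1
Longest substring with no repeats: "cagf" with length 4

4


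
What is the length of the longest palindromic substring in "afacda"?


Input: "afacda"
Checking substrings for palindromes:
  [0:3] "afa" (len 3) => palindrome
Longest palindromic substring: "afa" with length 3

3


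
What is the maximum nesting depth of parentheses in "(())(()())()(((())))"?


Input: "(())(()())()(((())))"
Tracking depth:
  Position 0 '(': depth becomes 1
  Position 1 '(': depth becomes 2
  Position 2 ')': depth becomes 1
  Position 3 ')': depth becomes 0
  Position 4 '(': depth becomes 1
  Position 5 '(': depth becomes 2
  Position 6 ')': depth becomes 1
  Position 7 '(': depth becomes 2
  Position 8 ')': depth becomes 1
  Position 9 ')': depth becomes 0
  Position 10 '(': depth becomes 1
  Position 11 ')': depth becomes 0
  Position 12 '(': depth becomes 1
  Position 13 '(': depth becomes 2
  Position 14 '(': depth becomes 3
  Position 15 '(': depth becomes 4
  Position 16 ')': depth becomes 3
  Position 17 ')': depth becomes 2
  Position 18 ')': depth becomes 1
  Position 19 ')': depth becomes 0
Maximum depth reached: 4

4


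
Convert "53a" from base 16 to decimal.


Input: "53a" in base 16
Positional expansion:
  Digit '5' (value 5) x 16^2 = 1280
  Digit '3' (value 3) x 16^1 = 48
  Digit 'a' (value 10) x 16^0 = 10
Sum = 1338

1338


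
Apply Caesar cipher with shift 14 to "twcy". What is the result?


Caesar cipher: shift "twcy" by 14
  't' (pos 19) + 14 = pos 7 = 'h'
  'w' (pos 22) + 14 = pos 10 = 'k'
  'c' (pos 2) + 14 = pos 16 = 'q'
  'y' (pos 24) + 14 = pos 12 = 'm'
Result: hkqm

hkqm


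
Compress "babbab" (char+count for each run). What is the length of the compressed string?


Input: babbab
Runs:
  'b' x 1 => "b1"
  'a' x 1 => "a1"
  'b' x 2 => "b2"
  'a' x 1 => "a1"
  'b' x 1 => "b1"
Compressed: "b1a1b2a1b1"
Compressed length: 10

10


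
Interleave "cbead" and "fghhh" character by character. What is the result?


Interleaving "cbead" and "fghhh":
  Position 0: 'c' from first, 'f' from second => "cf"
  Position 1: 'b' from first, 'g' from second => "bg"
  Position 2: 'e' from first, 'h' from second => "eh"
  Position 3: 'a' from first, 'h' from second => "ah"
  Position 4: 'd' from first, 'h' from second => "dh"
Result: cfbgehahdh

cfbgehahdh


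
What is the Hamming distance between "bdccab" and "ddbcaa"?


Comparing "bdccab" and "ddbcaa" position by position:
  Position 0: 'b' vs 'd' => differ
  Position 1: 'd' vs 'd' => same
  Position 2: 'c' vs 'b' => differ
  Position 3: 'c' vs 'c' => same
  Position 4: 'a' vs 'a' => same
  Position 5: 'b' vs 'a' => differ
Total differences (Hamming distance): 3

3


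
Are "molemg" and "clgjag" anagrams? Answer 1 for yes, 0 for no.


Strings: "molemg", "clgjag"
Sorted first:  eglmmo
Sorted second: acggjl
Differ at position 0: 'e' vs 'a' => not anagrams

0


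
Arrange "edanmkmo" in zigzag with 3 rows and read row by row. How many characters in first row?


Zigzag "edanmkmo" into 3 rows:
Placing characters:
  'e' => row 0
  'd' => row 1
  'a' => row 2
  'n' => row 1
  'm' => row 0
  'k' => row 1
  'm' => row 2
  'o' => row 1
Rows:
  Row 0: "em"
  Row 1: "dnko"
  Row 2: "am"
First row length: 2

2


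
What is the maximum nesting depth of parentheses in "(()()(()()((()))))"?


Input: "(()()(()()((()))))"
Tracking depth:
  Position 0 '(': depth becomes 1
  Position 1 '(': depth becomes 2
  Position 2 ')': depth becomes 1
  Position 3 '(': depth becomes 2
  Position 4 ')': depth becomes 1
  Position 5 '(': depth becomes 2
  Position 6 '(': depth becomes 3
  Position 7 ')': depth becomes 2
  Position 8 '(': depth becomes 3
  Position 9 ')': depth becomes 2
  Position 10 '(': depth becomes 3
  Position 11 '(': depth becomes 4
  Position 12 '(': depth becomes 5
  Position 13 ')': depth becomes 4
  Position 14 ')': depth becomes 3
  Position 15 ')': depth becomes 2
  Position 16 ')': depth becomes 1
  Position 17 ')': depth becomes 0
Maximum depth reached: 5

5


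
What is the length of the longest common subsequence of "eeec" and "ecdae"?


LCS of "eeec" and "ecdae"
DP table:
           e    c    d    a    e
      0    0    0    0    0    0
  e   0    1    1    1    1    1
  e   0    1    1    1    1    2
  e   0    1    1    1    1    2
  c   0    1    2    2    2    2
LCS length = dp[4][5] = 2

2


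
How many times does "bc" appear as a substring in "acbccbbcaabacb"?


Searching for "bc" in "acbccbbcaabacb"
Scanning each position:
  Position 0: "ac" => no
  Position 1: "cb" => no
  Position 2: "bc" => MATCH
  Position 3: "cc" => no
  Position 4: "cb" => no
  Position 5: "bb" => no
  Position 6: "bc" => MATCH
  Position 7: "ca" => no
  Position 8: "aa" => no
  Position 9: "ab" => no
  Position 10: "ba" => no
  Position 11: "ac" => no
  Position 12: "cb" => no
Total occurrences: 2

2


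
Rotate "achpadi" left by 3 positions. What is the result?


Input: "achpadi", rotate left by 3
First 3 characters: "ach"
Remaining characters: "padi"
Concatenate remaining + first: "padi" + "ach" = "padiach"

padiach


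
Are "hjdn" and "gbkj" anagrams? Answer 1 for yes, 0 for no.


Strings: "hjdn", "gbkj"
Sorted first:  dhjn
Sorted second: bgjk
Differ at position 0: 'd' vs 'b' => not anagrams

0


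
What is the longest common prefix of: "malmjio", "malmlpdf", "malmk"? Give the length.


Words: malmjio, malmlpdf, malmk
  Position 0: all 'm' => match
  Position 1: all 'a' => match
  Position 2: all 'l' => match
  Position 3: all 'm' => match
  Position 4: ('j', 'l', 'k') => mismatch, stop
LCP = "malm" (length 4)

4


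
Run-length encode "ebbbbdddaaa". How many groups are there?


Input: ebbbbdddaaa
Scanning for consecutive runs:
  Group 1: 'e' x 1 (positions 0-0)
  Group 2: 'b' x 4 (positions 1-4)
  Group 3: 'd' x 3 (positions 5-7)
  Group 4: 'a' x 3 (positions 8-10)
Total groups: 4

4


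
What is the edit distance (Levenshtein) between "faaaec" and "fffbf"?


Computing edit distance: "faaaec" -> "fffbf"
DP table:
           f    f    f    b    f
      0    1    2    3    4    5
  f   1    0    1    2    3    4
  a   2    1    1    2    3    4
  a   3    2    2    2    3    4
  a   4    3    3    3    3    4
  e   5    4    4    4    4    4
  c   6    5    5    5    5    5
Edit distance = dp[6][5] = 5

5


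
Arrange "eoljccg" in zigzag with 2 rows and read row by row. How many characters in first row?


Zigzag "eoljccg" into 2 rows:
Placing characters:
  'e' => row 0
  'o' => row 1
  'l' => row 0
  'j' => row 1
  'c' => row 0
  'c' => row 1
  'g' => row 0
Rows:
  Row 0: "elcg"
  Row 1: "ojc"
First row length: 4

4


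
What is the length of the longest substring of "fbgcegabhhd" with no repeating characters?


Input: "fbgcegabhhd"
Sliding window (track last position of each char):
  Position 0 ('f'): window [0,0] length 1 -- new best
  Position 1 ('b'): window [0,1] length 2 -- new best
  Position 2 ('g'): window [0,2] length 3 -- new best
  Position 3 ('c'): window [0,3] length 4 -- new best
  Position 4 ('e'): window [0,4] length 5 -- new best
  Position 5 ('g'): repeat (last at 2), move window start to 3
  Position 5 ('g'): window [3,5] length 3
  Position 6 ('a'): window [3,6] length 4
  Position 7 ('b'): window [3,7] length 5
  Position 8 ('h'): window [3,8] length 6 -- new best
  Position 9 ('h'): repeat (last at 8), move window start to 9
  Position 9 ('h'): window [9,9] length 1
  Position 10 ('d'): window [9,10] length 2
Longest substring with no repeats: "cegabh" with length 6

6


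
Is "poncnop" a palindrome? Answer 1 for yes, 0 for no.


Input: poncnop
Reversed: poncnop
  Compare pos 0 ('p') with pos 6 ('p'): match
  Compare pos 1 ('o') with pos 5 ('o'): match
  Compare pos 2 ('n') with pos 4 ('n'): match
Result: palindrome

1


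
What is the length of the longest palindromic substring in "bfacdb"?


Input: "bfacdb"
Checking substrings for palindromes:
  No multi-char palindromic substrings found
Longest palindromic substring: "b" with length 1

1


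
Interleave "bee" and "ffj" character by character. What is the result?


Interleaving "bee" and "ffj":
  Position 0: 'b' from first, 'f' from second => "bf"
  Position 1: 'e' from first, 'f' from second => "ef"
  Position 2: 'e' from first, 'j' from second => "ej"
Result: bfefej

bfefej


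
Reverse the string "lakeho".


Input: lakeho
Reading characters right to left:
  Position 5: 'o'
  Position 4: 'h'
  Position 3: 'e'
  Position 2: 'k'
  Position 1: 'a'
  Position 0: 'l'
Reversed: ohekal

ohekal


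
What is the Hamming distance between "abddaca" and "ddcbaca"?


Comparing "abddaca" and "ddcbaca" position by position:
  Position 0: 'a' vs 'd' => differ
  Position 1: 'b' vs 'd' => differ
  Position 2: 'd' vs 'c' => differ
  Position 3: 'd' vs 'b' => differ
  Position 4: 'a' vs 'a' => same
  Position 5: 'c' vs 'c' => same
  Position 6: 'a' vs 'a' => same
Total differences (Hamming distance): 4

4


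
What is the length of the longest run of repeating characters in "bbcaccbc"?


Input: "bbcaccbc"
Scanning for longest run:
  Position 1 ('b'): continues run of 'b', length=2
  Position 2 ('c'): new char, reset run to 1
  Position 3 ('a'): new char, reset run to 1
  Position 4 ('c'): new char, reset run to 1
  Position 5 ('c'): continues run of 'c', length=2
  Position 6 ('b'): new char, reset run to 1
  Position 7 ('c'): new char, reset run to 1
Longest run: 'b' with length 2

2
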